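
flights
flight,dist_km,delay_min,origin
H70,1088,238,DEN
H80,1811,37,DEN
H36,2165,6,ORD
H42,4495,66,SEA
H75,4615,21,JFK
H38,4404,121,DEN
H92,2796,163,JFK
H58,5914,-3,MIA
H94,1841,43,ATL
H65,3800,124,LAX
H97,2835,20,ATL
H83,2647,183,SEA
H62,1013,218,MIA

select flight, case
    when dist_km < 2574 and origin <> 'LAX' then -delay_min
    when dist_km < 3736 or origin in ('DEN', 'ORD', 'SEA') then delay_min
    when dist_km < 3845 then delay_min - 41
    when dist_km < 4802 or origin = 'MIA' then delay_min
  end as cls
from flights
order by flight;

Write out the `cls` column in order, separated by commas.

-6, 121, 66, -3, -218, 83, -238, 21, -37, 183, 163, -43, 20

flight=H36: dist_km < 2574 and origin <> 'LAX' → -6
flight=H38: dist_km < 3736 or origin in ('DEN', 'ORD', 'SEA') → 121
flight=H42: dist_km < 3736 or origin in ('DEN', 'ORD', 'SEA') → 66
flight=H58: dist_km < 4802 or origin = 'MIA' → -3
flight=H62: dist_km < 2574 and origin <> 'LAX' → -218
flight=H65: dist_km < 3845 → 83
flight=H70: dist_km < 2574 and origin <> 'LAX' → -238
flight=H75: dist_km < 4802 or origin = 'MIA' → 21
flight=H80: dist_km < 2574 and origin <> 'LAX' → -37
flight=H83: dist_km < 3736 or origin in ('DEN', 'ORD', 'SEA') → 183
flight=H92: dist_km < 3736 or origin in ('DEN', 'ORD', 'SEA') → 163
flight=H94: dist_km < 2574 and origin <> 'LAX' → -43
flight=H97: dist_km < 3736 or origin in ('DEN', 'ORD', 'SEA') → 20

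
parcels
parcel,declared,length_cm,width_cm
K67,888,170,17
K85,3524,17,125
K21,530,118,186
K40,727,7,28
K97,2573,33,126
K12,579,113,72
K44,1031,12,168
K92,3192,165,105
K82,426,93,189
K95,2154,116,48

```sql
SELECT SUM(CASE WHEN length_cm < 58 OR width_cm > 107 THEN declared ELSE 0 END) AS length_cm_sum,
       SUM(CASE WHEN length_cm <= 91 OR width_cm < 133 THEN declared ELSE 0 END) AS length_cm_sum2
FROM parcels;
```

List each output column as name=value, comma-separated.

length_cm_sum=8811, length_cm_sum2=14668

[length_cm_sum: length_cm < 58 OR width_cm > 107]
parcel=K67: ✗
parcel=K85: ✓ → 3524
parcel=K21: ✓ → 530
parcel=K40: ✓ → 727
parcel=K97: ✓ → 2573
parcel=K12: ✗
parcel=K44: ✓ → 1031
parcel=K92: ✗
parcel=K82: ✓ → 426
parcel=K95: ✗
length_cm_sum = 3524 + 530 + 727 + 2573 + 1031 + 426 = 8811
—
[length_cm_sum2: length_cm <= 91 OR width_cm < 133]
parcel=K67: ✓ → 888
parcel=K85: ✓ → 3524
parcel=K21: ✗
parcel=K40: ✓ → 727
parcel=K97: ✓ → 2573
parcel=K12: ✓ → 579
parcel=K44: ✓ → 1031
parcel=K92: ✓ → 3192
parcel=K82: ✗
parcel=K95: ✓ → 2154
length_cm_sum2 = 888 + 3524 + 727 + 2573 + 579 + 1031 + 3192 + 2154 = 14668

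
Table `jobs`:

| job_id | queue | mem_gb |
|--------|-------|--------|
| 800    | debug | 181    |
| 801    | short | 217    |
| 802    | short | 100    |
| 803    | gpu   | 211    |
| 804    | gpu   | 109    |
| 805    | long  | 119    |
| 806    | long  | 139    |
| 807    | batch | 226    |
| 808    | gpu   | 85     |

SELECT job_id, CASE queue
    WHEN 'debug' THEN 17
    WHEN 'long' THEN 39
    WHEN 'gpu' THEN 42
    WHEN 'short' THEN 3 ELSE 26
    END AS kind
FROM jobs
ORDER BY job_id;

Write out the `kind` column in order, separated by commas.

job_id=800: queue='debug' → 17
job_id=801: queue='short' → 3
job_id=802: queue='short' → 3
job_id=803: queue='gpu' → 42
job_id=804: queue='gpu' → 42
job_id=805: queue='long' → 39
job_id=806: queue='long' → 39
job_id=807: ELSE → 26
job_id=808: queue='gpu' → 42

17, 3, 3, 42, 42, 39, 39, 26, 42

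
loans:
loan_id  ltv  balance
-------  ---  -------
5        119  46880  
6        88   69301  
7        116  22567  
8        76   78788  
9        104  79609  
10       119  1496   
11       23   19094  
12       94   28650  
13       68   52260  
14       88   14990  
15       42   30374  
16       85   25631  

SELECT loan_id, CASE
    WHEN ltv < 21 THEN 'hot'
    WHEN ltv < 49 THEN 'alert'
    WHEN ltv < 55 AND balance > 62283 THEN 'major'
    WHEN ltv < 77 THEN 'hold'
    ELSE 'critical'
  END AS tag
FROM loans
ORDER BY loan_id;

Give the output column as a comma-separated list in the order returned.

critical, critical, critical, hold, critical, critical, alert, critical, hold, critical, alert, critical

loan_id=5: ELSE → critical
loan_id=6: ELSE → critical
loan_id=7: ELSE → critical
loan_id=8: ltv < 77 → hold
loan_id=9: ELSE → critical
loan_id=10: ELSE → critical
loan_id=11: ltv < 49 → alert
loan_id=12: ELSE → critical
loan_id=13: ltv < 77 → hold
loan_id=14: ELSE → critical
loan_id=15: ltv < 49 → alert
loan_id=16: ELSE → critical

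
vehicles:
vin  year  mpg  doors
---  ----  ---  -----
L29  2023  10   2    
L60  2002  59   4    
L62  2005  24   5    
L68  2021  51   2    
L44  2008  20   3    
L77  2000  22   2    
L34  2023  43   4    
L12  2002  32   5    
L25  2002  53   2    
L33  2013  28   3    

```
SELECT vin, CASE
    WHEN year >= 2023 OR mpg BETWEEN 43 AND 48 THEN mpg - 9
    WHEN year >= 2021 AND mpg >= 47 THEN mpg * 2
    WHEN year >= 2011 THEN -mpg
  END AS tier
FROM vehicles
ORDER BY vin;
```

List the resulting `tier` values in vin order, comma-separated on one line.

vin=L12: (no match → NULL) → NULL
vin=L25: (no match → NULL) → NULL
vin=L29: year >= 2023 OR mpg BETWEEN 43 AND 48 → 1
vin=L33: year >= 2011 → -28
vin=L34: year >= 2023 OR mpg BETWEEN 43 AND 48 → 34
vin=L44: (no match → NULL) → NULL
vin=L60: (no match → NULL) → NULL
vin=L62: (no match → NULL) → NULL
vin=L68: year >= 2021 AND mpg >= 47 → 102
vin=L77: (no match → NULL) → NULL

NULL, NULL, 1, -28, 34, NULL, NULL, NULL, 102, NULL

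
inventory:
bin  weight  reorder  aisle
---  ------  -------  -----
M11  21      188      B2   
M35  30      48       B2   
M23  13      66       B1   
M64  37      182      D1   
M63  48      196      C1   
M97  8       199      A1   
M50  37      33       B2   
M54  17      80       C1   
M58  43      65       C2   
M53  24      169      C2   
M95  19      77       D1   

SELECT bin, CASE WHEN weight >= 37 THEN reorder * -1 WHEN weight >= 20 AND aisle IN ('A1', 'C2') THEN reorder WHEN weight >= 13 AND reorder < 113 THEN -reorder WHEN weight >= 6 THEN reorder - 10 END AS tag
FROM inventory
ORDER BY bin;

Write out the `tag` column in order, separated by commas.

bin=M11: weight >= 6 → 178
bin=M23: weight >= 13 AND reorder < 113 → -66
bin=M35: weight >= 13 AND reorder < 113 → -48
bin=M50: weight >= 37 → -33
bin=M53: weight >= 20 AND aisle IN ('A1', 'C2') → 169
bin=M54: weight >= 13 AND reorder < 113 → -80
bin=M58: weight >= 37 → -65
bin=M63: weight >= 37 → -196
bin=M64: weight >= 37 → -182
bin=M95: weight >= 13 AND reorder < 113 → -77
bin=M97: weight >= 6 → 189

178, -66, -48, -33, 169, -80, -65, -196, -182, -77, 189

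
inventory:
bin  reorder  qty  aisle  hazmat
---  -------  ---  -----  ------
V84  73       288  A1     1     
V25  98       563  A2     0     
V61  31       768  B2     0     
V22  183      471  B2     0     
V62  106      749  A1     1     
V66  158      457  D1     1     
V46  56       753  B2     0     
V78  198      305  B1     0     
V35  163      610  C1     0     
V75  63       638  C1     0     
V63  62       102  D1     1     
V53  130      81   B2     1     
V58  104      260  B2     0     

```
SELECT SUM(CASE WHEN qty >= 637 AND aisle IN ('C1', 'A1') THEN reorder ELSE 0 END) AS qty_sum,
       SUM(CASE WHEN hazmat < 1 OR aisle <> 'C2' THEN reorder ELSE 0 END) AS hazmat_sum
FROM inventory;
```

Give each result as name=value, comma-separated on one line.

[qty_sum: qty >= 637 AND aisle IN ('C1', 'A1')]
bin=V84: ✗
bin=V25: ✗
bin=V61: ✗
bin=V22: ✗
bin=V62: ✓ → 106
bin=V66: ✗
bin=V46: ✗
bin=V78: ✗
bin=V35: ✗
bin=V75: ✓ → 63
bin=V63: ✗
bin=V53: ✗
bin=V58: ✗
qty_sum = 106 + 63 = 169
—
[hazmat_sum: hazmat < 1 OR aisle <> 'C2']
bin=V84: ✓ → 73
bin=V25: ✓ → 98
bin=V61: ✓ → 31
bin=V22: ✓ → 183
bin=V62: ✓ → 106
bin=V66: ✓ → 158
bin=V46: ✓ → 56
bin=V78: ✓ → 198
bin=V35: ✓ → 163
bin=V75: ✓ → 63
bin=V63: ✓ → 62
bin=V53: ✓ → 130
bin=V58: ✓ → 104
hazmat_sum = 73 + 98 + 31 + 183 + 106 + 158 + 56 + 198 + 163 + 63 + 62 + 130 + 104 = 1425

qty_sum=169, hazmat_sum=1425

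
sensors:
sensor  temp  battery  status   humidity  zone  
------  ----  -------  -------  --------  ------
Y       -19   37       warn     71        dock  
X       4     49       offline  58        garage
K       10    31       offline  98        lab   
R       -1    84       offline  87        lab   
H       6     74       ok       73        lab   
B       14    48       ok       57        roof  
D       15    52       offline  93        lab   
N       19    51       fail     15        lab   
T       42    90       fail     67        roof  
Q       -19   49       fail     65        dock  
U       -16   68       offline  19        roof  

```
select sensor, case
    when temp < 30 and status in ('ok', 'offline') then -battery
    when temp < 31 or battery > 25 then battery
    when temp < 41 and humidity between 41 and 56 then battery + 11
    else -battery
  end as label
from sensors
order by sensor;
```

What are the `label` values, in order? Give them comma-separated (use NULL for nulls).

-48, -52, -74, -31, 51, 49, -84, 90, -68, -49, 37

sensor=B: temp < 30 and status in ('ok', 'offline') → -48
sensor=D: temp < 30 and status in ('ok', 'offline') → -52
sensor=H: temp < 30 and status in ('ok', 'offline') → -74
sensor=K: temp < 30 and status in ('ok', 'offline') → -31
sensor=N: temp < 31 or battery > 25 → 51
sensor=Q: temp < 31 or battery > 25 → 49
sensor=R: temp < 30 and status in ('ok', 'offline') → -84
sensor=T: temp < 31 or battery > 25 → 90
sensor=U: temp < 30 and status in ('ok', 'offline') → -68
sensor=X: temp < 30 and status in ('ok', 'offline') → -49
sensor=Y: temp < 31 or battery > 25 → 37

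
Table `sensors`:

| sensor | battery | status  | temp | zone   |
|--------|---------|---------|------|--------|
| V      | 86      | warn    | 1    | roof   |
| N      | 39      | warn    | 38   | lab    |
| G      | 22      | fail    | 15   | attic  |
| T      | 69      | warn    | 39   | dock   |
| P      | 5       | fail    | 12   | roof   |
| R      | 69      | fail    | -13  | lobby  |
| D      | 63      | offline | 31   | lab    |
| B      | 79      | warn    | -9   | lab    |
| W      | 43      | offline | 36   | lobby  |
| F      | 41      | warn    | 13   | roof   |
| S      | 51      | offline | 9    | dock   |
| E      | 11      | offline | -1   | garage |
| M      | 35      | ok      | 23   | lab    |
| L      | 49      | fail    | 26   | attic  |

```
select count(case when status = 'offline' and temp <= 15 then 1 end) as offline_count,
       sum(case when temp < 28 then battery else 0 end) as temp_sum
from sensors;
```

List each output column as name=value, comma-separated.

[offline_count: status = 'offline' and temp <= 15]
sensor=V: ✗
sensor=N: ✗
sensor=G: ✗
sensor=T: ✗
sensor=P: ✗
sensor=R: ✗
sensor=D: ✗
sensor=B: ✗
sensor=W: ✗
sensor=F: ✗
sensor=S: ✓ → 1
sensor=E: ✓ → 1
sensor=M: ✗
sensor=L: ✗
offline_count = COUNT(1, 1) = 2
—
[temp_sum: temp < 28]
sensor=V: ✓ → 86
sensor=N: ✗
sensor=G: ✓ → 22
sensor=T: ✗
sensor=P: ✓ → 5
sensor=R: ✓ → 69
sensor=D: ✗
sensor=B: ✓ → 79
sensor=W: ✗
sensor=F: ✓ → 41
sensor=S: ✓ → 51
sensor=E: ✓ → 11
sensor=M: ✓ → 35
sensor=L: ✓ → 49
temp_sum = 86 + 22 + 5 + 69 + 79 + 41 + 51 + 11 + 35 + 49 = 448

offline_count=2, temp_sum=448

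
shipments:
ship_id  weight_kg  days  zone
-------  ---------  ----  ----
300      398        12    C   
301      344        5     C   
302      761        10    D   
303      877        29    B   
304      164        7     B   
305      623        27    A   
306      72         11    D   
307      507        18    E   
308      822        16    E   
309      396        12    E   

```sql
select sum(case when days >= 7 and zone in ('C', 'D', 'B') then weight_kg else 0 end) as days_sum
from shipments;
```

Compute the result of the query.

2272

ship_id=300: ✓ → 398
ship_id=301: ✗
ship_id=302: ✓ → 761
ship_id=303: ✓ → 877
ship_id=304: ✓ → 164
ship_id=305: ✗
ship_id=306: ✓ → 72
ship_id=307: ✗
ship_id=308: ✗
ship_id=309: ✗
days_sum = 398 + 761 + 877 + 164 + 72 = 2272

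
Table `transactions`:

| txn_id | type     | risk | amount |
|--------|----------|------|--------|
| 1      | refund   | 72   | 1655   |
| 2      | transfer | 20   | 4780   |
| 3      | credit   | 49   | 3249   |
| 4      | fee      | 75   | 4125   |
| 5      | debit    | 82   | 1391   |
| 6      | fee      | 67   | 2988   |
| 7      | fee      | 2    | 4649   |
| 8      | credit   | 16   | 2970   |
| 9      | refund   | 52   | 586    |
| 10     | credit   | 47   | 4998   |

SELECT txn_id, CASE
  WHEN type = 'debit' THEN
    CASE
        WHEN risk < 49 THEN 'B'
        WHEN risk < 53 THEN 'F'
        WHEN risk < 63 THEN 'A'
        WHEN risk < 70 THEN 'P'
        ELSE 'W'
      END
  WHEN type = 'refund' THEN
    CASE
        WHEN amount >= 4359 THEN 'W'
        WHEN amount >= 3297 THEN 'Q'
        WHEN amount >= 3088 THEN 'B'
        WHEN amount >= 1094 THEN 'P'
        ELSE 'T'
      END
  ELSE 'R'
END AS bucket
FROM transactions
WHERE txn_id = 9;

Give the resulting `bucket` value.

txn_id = 9: type=refund, risk=52, amount=586.
type='refund' → inner[ELSE] → T

T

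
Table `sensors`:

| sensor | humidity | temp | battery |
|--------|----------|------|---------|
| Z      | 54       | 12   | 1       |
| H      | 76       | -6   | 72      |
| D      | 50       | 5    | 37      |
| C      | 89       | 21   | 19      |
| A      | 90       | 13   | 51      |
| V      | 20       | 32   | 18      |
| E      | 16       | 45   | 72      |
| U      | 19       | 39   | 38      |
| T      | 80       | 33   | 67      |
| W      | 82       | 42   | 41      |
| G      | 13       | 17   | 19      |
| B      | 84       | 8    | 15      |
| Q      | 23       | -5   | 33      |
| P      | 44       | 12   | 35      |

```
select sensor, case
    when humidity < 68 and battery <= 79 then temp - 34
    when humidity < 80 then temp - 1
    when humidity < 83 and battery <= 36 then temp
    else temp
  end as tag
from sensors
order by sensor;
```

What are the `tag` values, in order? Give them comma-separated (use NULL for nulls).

13, 8, 21, -29, 11, -17, -7, -22, -39, 33, 5, -2, 42, -22

sensor=A: ELSE → 13
sensor=B: ELSE → 8
sensor=C: ELSE → 21
sensor=D: humidity < 68 and battery <= 79 → -29
sensor=E: humidity < 68 and battery <= 79 → 11
sensor=G: humidity < 68 and battery <= 79 → -17
sensor=H: humidity < 80 → -7
sensor=P: humidity < 68 and battery <= 79 → -22
sensor=Q: humidity < 68 and battery <= 79 → -39
sensor=T: ELSE → 33
sensor=U: humidity < 68 and battery <= 79 → 5
sensor=V: humidity < 68 and battery <= 79 → -2
sensor=W: ELSE → 42
sensor=Z: humidity < 68 and battery <= 79 → -22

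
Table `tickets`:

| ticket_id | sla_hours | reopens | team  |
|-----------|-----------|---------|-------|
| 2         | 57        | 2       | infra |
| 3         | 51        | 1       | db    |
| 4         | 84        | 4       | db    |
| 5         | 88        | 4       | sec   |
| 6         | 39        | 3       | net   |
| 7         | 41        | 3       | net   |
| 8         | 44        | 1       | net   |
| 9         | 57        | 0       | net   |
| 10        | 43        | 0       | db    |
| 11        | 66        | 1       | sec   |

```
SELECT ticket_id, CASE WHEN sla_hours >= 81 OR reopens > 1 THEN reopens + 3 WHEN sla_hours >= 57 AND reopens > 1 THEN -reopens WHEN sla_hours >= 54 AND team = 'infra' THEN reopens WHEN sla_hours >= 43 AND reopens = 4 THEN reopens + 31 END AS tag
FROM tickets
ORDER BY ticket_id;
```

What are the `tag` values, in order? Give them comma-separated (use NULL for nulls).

ticket_id=2: sla_hours >= 81 OR reopens > 1 → 5
ticket_id=3: (no match → NULL) → NULL
ticket_id=4: sla_hours >= 81 OR reopens > 1 → 7
ticket_id=5: sla_hours >= 81 OR reopens > 1 → 7
ticket_id=6: sla_hours >= 81 OR reopens > 1 → 6
ticket_id=7: sla_hours >= 81 OR reopens > 1 → 6
ticket_id=8: (no match → NULL) → NULL
ticket_id=9: (no match → NULL) → NULL
ticket_id=10: (no match → NULL) → NULL
ticket_id=11: (no match → NULL) → NULL

5, NULL, 7, 7, 6, 6, NULL, NULL, NULL, NULL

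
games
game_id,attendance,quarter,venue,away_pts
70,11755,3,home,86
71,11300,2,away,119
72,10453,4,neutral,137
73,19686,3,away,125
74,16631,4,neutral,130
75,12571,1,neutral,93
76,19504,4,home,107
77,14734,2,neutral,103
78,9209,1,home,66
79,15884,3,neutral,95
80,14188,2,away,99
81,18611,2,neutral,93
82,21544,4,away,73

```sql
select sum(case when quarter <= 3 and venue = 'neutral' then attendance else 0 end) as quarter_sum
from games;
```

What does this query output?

61800

game_id=70: ✗
game_id=71: ✗
game_id=72: ✗
game_id=73: ✗
game_id=74: ✗
game_id=75: ✓ → 12571
game_id=76: ✗
game_id=77: ✓ → 14734
game_id=78: ✗
game_id=79: ✓ → 15884
game_id=80: ✗
game_id=81: ✓ → 18611
game_id=82: ✗
quarter_sum = 12571 + 14734 + 15884 + 18611 = 61800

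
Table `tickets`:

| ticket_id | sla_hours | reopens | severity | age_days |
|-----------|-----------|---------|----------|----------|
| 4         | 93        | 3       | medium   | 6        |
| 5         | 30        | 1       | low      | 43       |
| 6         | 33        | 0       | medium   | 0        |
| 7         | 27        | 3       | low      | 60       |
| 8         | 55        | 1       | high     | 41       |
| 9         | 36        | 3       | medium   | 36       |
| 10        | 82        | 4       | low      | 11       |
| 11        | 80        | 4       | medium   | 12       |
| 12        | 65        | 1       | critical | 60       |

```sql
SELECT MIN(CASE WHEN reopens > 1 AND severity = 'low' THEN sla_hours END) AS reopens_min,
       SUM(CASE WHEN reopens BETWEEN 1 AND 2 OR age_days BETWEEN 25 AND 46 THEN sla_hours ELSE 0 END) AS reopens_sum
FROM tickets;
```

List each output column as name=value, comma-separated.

reopens_min=27, reopens_sum=186

[reopens_min: reopens > 1 AND severity = 'low']
ticket_id=4: ✗
ticket_id=5: ✗
ticket_id=6: ✗
ticket_id=7: ✓ → 27
ticket_id=8: ✗
ticket_id=9: ✗
ticket_id=10: ✓ → 82
ticket_id=11: ✗
ticket_id=12: ✗
reopens_min = MIN(27, 82) = 27
—
[reopens_sum: reopens BETWEEN 1 AND 2 OR age_days BETWEEN 25 AND 46]
ticket_id=4: ✗
ticket_id=5: ✓ → 30
ticket_id=6: ✗
ticket_id=7: ✗
ticket_id=8: ✓ → 55
ticket_id=9: ✓ → 36
ticket_id=10: ✗
ticket_id=11: ✗
ticket_id=12: ✓ → 65
reopens_sum = 30 + 55 + 36 + 65 = 186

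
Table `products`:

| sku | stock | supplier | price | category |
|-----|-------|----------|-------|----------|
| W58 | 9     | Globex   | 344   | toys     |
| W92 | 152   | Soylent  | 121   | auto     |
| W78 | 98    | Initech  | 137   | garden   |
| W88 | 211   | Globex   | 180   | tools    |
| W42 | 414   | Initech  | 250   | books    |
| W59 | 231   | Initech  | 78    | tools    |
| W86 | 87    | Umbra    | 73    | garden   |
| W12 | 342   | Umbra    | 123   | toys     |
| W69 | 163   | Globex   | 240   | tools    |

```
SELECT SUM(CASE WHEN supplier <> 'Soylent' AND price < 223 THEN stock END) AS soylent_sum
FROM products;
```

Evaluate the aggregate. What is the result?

969

sku=W58: ✗
sku=W92: ✗
sku=W78: ✓ → 98
sku=W88: ✓ → 211
sku=W42: ✗
sku=W59: ✓ → 231
sku=W86: ✓ → 87
sku=W12: ✓ → 342
sku=W69: ✗
soylent_sum = 98 + 211 + 231 + 87 + 342 = 969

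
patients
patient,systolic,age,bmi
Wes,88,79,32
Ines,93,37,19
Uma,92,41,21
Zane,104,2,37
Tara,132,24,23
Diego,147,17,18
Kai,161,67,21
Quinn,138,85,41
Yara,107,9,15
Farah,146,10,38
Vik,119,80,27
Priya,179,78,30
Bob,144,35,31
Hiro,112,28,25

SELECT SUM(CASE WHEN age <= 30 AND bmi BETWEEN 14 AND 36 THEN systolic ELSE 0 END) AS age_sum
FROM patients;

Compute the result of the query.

498

patient=Wes: ✗
patient=Ines: ✗
patient=Uma: ✗
patient=Zane: ✗
patient=Tara: ✓ → 132
patient=Diego: ✓ → 147
patient=Kai: ✗
patient=Quinn: ✗
patient=Yara: ✓ → 107
patient=Farah: ✗
patient=Vik: ✗
patient=Priya: ✗
patient=Bob: ✗
patient=Hiro: ✓ → 112
age_sum = 132 + 147 + 107 + 112 = 498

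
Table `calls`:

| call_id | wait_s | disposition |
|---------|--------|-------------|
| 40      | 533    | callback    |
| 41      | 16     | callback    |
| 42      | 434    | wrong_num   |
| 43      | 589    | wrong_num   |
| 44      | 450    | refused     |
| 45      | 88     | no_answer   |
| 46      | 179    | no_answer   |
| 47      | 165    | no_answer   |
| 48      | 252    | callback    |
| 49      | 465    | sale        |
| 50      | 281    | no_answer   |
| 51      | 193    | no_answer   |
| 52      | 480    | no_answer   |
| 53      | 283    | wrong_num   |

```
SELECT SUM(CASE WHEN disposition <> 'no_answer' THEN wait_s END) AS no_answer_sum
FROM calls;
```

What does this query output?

call_id=40: ✓ → 533
call_id=41: ✓ → 16
call_id=42: ✓ → 434
call_id=43: ✓ → 589
call_id=44: ✓ → 450
call_id=45: ✗
call_id=46: ✗
call_id=47: ✗
call_id=48: ✓ → 252
call_id=49: ✓ → 465
call_id=50: ✗
call_id=51: ✗
call_id=52: ✗
call_id=53: ✓ → 283
no_answer_sum = 533 + 16 + 434 + 589 + 450 + 252 + 465 + 283 = 3022

3022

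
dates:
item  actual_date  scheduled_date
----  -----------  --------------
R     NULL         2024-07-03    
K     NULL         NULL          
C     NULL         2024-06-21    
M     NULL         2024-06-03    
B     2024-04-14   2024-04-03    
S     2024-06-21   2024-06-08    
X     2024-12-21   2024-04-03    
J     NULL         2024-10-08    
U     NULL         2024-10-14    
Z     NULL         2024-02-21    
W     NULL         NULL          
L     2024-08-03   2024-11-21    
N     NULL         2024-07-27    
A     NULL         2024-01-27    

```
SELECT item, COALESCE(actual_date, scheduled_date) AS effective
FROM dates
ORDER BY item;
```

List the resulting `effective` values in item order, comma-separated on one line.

2024-01-27, 2024-04-14, 2024-06-21, 2024-10-08, NULL, 2024-08-03, 2024-06-03, 2024-07-27, 2024-07-03, 2024-06-21, 2024-10-14, NULL, 2024-12-21, 2024-02-21

item=A: actual_date=NULL, scheduled_date=2024-01-27 → 2024-01-27
item=B: actual_date=2024-04-14 → 2024-04-14
item=C: actual_date=NULL, scheduled_date=2024-06-21 → 2024-06-21
item=J: actual_date=NULL, scheduled_date=2024-10-08 → 2024-10-08
item=K: actual_date=NULL, scheduled_date=NULL (all NULL) → NULL
item=L: actual_date=2024-08-03 → 2024-08-03
item=M: actual_date=NULL, scheduled_date=2024-06-03 → 2024-06-03
item=N: actual_date=NULL, scheduled_date=2024-07-27 → 2024-07-27
item=R: actual_date=NULL, scheduled_date=2024-07-03 → 2024-07-03
item=S: actual_date=2024-06-21 → 2024-06-21
item=U: actual_date=NULL, scheduled_date=2024-10-14 → 2024-10-14
item=W: actual_date=NULL, scheduled_date=NULL (all NULL) → NULL
item=X: actual_date=2024-12-21 → 2024-12-21
item=Z: actual_date=NULL, scheduled_date=2024-02-21 → 2024-02-21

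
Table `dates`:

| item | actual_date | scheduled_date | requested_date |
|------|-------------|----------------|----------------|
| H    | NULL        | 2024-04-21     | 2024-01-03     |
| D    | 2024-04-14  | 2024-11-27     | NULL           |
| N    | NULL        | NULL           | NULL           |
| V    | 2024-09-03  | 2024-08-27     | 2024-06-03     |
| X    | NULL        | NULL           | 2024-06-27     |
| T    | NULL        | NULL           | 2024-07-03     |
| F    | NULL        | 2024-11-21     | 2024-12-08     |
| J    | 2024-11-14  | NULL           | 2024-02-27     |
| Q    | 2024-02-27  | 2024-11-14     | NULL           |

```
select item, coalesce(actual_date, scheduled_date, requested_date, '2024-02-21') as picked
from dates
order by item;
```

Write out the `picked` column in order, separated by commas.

2024-04-14, 2024-11-21, 2024-04-21, 2024-11-14, 2024-02-21, 2024-02-27, 2024-07-03, 2024-09-03, 2024-06-27

item=D: actual_date=2024-04-14 → 2024-04-14
item=F: actual_date=NULL, scheduled_date=2024-11-21 → 2024-11-21
item=H: actual_date=NULL, scheduled_date=2024-04-21 → 2024-04-21
item=J: actual_date=2024-11-14 → 2024-11-14
item=N: actual_date=NULL, scheduled_date=NULL, requested_date=NULL, → literal 2024-02-21 → 2024-02-21
item=Q: actual_date=2024-02-27 → 2024-02-27
item=T: actual_date=NULL, scheduled_date=NULL, requested_date=2024-07-03 → 2024-07-03
item=V: actual_date=2024-09-03 → 2024-09-03
item=X: actual_date=NULL, scheduled_date=NULL, requested_date=2024-06-27 → 2024-06-27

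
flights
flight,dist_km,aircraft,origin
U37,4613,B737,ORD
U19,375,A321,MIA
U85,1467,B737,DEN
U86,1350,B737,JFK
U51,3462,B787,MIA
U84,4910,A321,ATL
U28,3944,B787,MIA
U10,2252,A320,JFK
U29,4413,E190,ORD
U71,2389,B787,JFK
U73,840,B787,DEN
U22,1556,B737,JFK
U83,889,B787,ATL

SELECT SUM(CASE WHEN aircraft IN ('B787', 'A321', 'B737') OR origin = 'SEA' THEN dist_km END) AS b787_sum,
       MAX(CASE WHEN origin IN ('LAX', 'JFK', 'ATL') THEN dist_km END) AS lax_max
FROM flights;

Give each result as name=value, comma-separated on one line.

[b787_sum: aircraft IN ('B787', 'A321', 'B737') OR origin = 'SEA']
flight=U37: ✓ → 4613
flight=U19: ✓ → 375
flight=U85: ✓ → 1467
flight=U86: ✓ → 1350
flight=U51: ✓ → 3462
flight=U84: ✓ → 4910
flight=U28: ✓ → 3944
flight=U10: ✗
flight=U29: ✗
flight=U71: ✓ → 2389
flight=U73: ✓ → 840
flight=U22: ✓ → 1556
flight=U83: ✓ → 889
b787_sum = 4613 + 375 + 1467 + 1350 + 3462 + 4910 + 3944 + 2389 + 840 + 1556 + 889 = 25795
—
[lax_max: origin IN ('LAX', 'JFK', 'ATL')]
flight=U37: ✗
flight=U19: ✗
flight=U85: ✗
flight=U86: ✓ → 1350
flight=U51: ✗
flight=U84: ✓ → 4910
flight=U28: ✗
flight=U10: ✓ → 2252
flight=U29: ✗
flight=U71: ✓ → 2389
flight=U73: ✗
flight=U22: ✓ → 1556
flight=U83: ✓ → 889
lax_max = MAX(1350, 4910, 2252, 2389, 1556, 889) = 4910

b787_sum=25795, lax_max=4910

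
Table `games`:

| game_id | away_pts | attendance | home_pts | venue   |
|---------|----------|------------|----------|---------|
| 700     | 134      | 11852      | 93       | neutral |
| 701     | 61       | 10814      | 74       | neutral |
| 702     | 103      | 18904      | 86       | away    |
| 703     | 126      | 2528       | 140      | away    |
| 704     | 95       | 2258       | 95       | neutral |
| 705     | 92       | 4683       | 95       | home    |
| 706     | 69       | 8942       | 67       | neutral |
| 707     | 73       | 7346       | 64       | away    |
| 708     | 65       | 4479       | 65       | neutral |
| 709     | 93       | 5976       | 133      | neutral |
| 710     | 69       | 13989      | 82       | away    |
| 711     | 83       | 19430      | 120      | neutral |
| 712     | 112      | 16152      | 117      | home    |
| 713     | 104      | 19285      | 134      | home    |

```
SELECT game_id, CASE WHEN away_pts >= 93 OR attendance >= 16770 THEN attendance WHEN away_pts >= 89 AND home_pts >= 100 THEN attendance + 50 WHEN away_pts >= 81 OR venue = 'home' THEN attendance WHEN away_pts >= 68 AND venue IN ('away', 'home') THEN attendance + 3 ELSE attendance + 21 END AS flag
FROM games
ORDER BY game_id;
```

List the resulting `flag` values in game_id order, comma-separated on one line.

11852, 10835, 18904, 2528, 2258, 4683, 8963, 7349, 4500, 5976, 13992, 19430, 16152, 19285

game_id=700: away_pts >= 93 OR attendance >= 16770 → 11852
game_id=701: ELSE → 10835
game_id=702: away_pts >= 93 OR attendance >= 16770 → 18904
game_id=703: away_pts >= 93 OR attendance >= 16770 → 2528
game_id=704: away_pts >= 93 OR attendance >= 16770 → 2258
game_id=705: away_pts >= 81 OR venue = 'home' → 4683
game_id=706: ELSE → 8963
game_id=707: away_pts >= 68 AND venue IN ('away', 'home') → 7349
game_id=708: ELSE → 4500
game_id=709: away_pts >= 93 OR attendance >= 16770 → 5976
game_id=710: away_pts >= 68 AND venue IN ('away', 'home') → 13992
game_id=711: away_pts >= 93 OR attendance >= 16770 → 19430
game_id=712: away_pts >= 93 OR attendance >= 16770 → 16152
game_id=713: away_pts >= 93 OR attendance >= 16770 → 19285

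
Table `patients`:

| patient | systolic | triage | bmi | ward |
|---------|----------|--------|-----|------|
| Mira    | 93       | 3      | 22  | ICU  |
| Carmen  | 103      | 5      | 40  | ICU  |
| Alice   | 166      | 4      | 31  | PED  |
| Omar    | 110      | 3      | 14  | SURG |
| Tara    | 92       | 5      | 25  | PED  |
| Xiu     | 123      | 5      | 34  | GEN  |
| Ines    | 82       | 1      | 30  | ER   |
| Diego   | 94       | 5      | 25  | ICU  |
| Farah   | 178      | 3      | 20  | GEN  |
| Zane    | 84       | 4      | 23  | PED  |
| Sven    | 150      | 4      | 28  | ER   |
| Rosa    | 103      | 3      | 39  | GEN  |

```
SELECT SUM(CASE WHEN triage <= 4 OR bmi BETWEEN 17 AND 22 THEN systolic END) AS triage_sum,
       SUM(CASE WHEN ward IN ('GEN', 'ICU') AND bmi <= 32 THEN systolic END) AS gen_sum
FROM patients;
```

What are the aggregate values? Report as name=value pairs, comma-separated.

[triage_sum: triage <= 4 OR bmi BETWEEN 17 AND 22]
patient=Mira: ✓ → 93
patient=Carmen: ✗
patient=Alice: ✓ → 166
patient=Omar: ✓ → 110
patient=Tara: ✗
patient=Xiu: ✗
patient=Ines: ✓ → 82
patient=Diego: ✗
patient=Farah: ✓ → 178
patient=Zane: ✓ → 84
patient=Sven: ✓ → 150
patient=Rosa: ✓ → 103
triage_sum = 93 + 166 + 110 + 82 + 178 + 84 + 150 + 103 = 966
—
[gen_sum: ward IN ('GEN', 'ICU') AND bmi <= 32]
patient=Mira: ✓ → 93
patient=Carmen: ✗
patient=Alice: ✗
patient=Omar: ✗
patient=Tara: ✗
patient=Xiu: ✗
patient=Ines: ✗
patient=Diego: ✓ → 94
patient=Farah: ✓ → 178
patient=Zane: ✗
patient=Sven: ✗
patient=Rosa: ✗
gen_sum = 93 + 94 + 178 = 365

triage_sum=966, gen_sum=365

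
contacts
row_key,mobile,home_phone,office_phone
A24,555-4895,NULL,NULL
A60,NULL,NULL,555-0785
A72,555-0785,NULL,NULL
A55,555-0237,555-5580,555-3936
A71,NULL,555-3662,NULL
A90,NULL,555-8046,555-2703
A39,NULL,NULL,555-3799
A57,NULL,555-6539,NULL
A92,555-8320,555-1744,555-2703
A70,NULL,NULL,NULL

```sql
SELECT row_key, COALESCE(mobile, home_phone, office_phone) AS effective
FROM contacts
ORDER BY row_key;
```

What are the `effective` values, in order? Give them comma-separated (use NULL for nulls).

row_key=A24: mobile=555-4895 → 555-4895
row_key=A39: mobile=NULL, home_phone=NULL, office_phone=555-3799 → 555-3799
row_key=A55: mobile=555-0237 → 555-0237
row_key=A57: mobile=NULL, home_phone=555-6539 → 555-6539
row_key=A60: mobile=NULL, home_phone=NULL, office_phone=555-0785 → 555-0785
row_key=A70: mobile=NULL, home_phone=NULL, office_phone=NULL (all NULL) → NULL
row_key=A71: mobile=NULL, home_phone=555-3662 → 555-3662
row_key=A72: mobile=555-0785 → 555-0785
row_key=A90: mobile=NULL, home_phone=555-8046 → 555-8046
row_key=A92: mobile=555-8320 → 555-8320

555-4895, 555-3799, 555-0237, 555-6539, 555-0785, NULL, 555-3662, 555-0785, 555-8046, 555-8320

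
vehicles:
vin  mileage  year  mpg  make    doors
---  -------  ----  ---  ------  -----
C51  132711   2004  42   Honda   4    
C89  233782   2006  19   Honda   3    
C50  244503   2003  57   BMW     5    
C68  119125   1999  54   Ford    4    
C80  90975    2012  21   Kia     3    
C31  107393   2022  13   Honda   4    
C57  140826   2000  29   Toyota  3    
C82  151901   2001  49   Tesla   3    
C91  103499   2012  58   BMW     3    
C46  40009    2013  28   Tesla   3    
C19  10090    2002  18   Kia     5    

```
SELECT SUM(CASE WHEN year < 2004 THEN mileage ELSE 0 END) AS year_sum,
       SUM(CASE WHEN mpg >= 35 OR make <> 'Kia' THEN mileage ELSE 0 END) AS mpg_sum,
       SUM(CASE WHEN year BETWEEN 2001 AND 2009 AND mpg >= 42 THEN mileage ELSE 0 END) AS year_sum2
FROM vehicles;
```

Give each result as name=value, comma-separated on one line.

[year_sum: year < 2004]
vin=C51: ✗
vin=C89: ✗
vin=C50: ✓ → 244503
vin=C68: ✓ → 119125
vin=C80: ✗
vin=C31: ✗
vin=C57: ✓ → 140826
vin=C82: ✓ → 151901
vin=C91: ✗
vin=C46: ✗
vin=C19: ✓ → 10090
year_sum = 244503 + 119125 + 140826 + 151901 + 10090 = 666445
—
[mpg_sum: mpg >= 35 OR make <> 'Kia']
vin=C51: ✓ → 132711
vin=C89: ✓ → 233782
vin=C50: ✓ → 244503
vin=C68: ✓ → 119125
vin=C80: ✗
vin=C31: ✓ → 107393
vin=C57: ✓ → 140826
vin=C82: ✓ → 151901
vin=C91: ✓ → 103499
vin=C46: ✓ → 40009
vin=C19: ✗
mpg_sum = 132711 + 233782 + 244503 + 119125 + 107393 + 140826 + 151901 + 103499 + 40009 = 1273749
—
[year_sum2: year BETWEEN 2001 AND 2009 AND mpg >= 42]
vin=C51: ✓ → 132711
vin=C89: ✗
vin=C50: ✓ → 244503
vin=C68: ✗
vin=C80: ✗
vin=C31: ✗
vin=C57: ✗
vin=C82: ✓ → 151901
vin=C91: ✗
vin=C46: ✗
vin=C19: ✗
year_sum2 = 132711 + 244503 + 151901 = 529115

year_sum=666445, mpg_sum=1273749, year_sum2=529115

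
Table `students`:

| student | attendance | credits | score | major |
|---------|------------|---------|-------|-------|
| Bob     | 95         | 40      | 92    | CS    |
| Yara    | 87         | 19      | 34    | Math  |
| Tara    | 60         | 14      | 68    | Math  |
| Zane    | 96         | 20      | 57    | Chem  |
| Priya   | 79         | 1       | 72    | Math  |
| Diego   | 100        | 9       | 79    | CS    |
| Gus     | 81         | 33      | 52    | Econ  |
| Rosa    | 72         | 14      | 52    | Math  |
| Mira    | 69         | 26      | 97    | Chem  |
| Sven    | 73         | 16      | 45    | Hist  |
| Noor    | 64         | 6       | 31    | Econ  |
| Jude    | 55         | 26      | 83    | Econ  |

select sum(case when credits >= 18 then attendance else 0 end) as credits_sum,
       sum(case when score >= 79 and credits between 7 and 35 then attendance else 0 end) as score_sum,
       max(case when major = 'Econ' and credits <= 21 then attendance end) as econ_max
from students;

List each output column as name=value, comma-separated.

[credits_sum: credits >= 18]
student=Bob: ✓ → 95
student=Yara: ✓ → 87
student=Tara: ✗
student=Zane: ✓ → 96
student=Priya: ✗
student=Diego: ✗
student=Gus: ✓ → 81
student=Rosa: ✗
student=Mira: ✓ → 69
student=Sven: ✗
student=Noor: ✗
student=Jude: ✓ → 55
credits_sum = 95 + 87 + 96 + 81 + 69 + 55 = 483
—
[score_sum: score >= 79 and credits between 7 and 35]
student=Bob: ✗
student=Yara: ✗
student=Tara: ✗
student=Zane: ✗
student=Priya: ✗
student=Diego: ✓ → 100
student=Gus: ✗
student=Rosa: ✗
student=Mira: ✓ → 69
student=Sven: ✗
student=Noor: ✗
student=Jude: ✓ → 55
score_sum = 100 + 69 + 55 = 224
—
[econ_max: major = 'Econ' and credits <= 21]
student=Bob: ✗
student=Yara: ✗
student=Tara: ✗
student=Zane: ✗
student=Priya: ✗
student=Diego: ✗
student=Gus: ✗
student=Rosa: ✗
student=Mira: ✗
student=Sven: ✗
student=Noor: ✓ → 64
student=Jude: ✗
econ_max = MAX(64) = 64

credits_sum=483, score_sum=224, econ_max=64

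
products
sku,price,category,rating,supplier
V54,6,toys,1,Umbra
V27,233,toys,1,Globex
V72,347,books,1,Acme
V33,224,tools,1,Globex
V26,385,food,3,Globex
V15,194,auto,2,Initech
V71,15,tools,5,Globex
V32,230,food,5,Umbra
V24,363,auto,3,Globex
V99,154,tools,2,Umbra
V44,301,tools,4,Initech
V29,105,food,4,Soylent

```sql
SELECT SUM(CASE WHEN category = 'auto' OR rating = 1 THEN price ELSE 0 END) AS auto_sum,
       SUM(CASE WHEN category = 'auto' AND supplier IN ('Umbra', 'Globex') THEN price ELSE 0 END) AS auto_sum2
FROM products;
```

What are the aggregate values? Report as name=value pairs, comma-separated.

auto_sum=1367, auto_sum2=363

[auto_sum: category = 'auto' OR rating = 1]
sku=V54: ✓ → 6
sku=V27: ✓ → 233
sku=V72: ✓ → 347
sku=V33: ✓ → 224
sku=V26: ✗
sku=V15: ✓ → 194
sku=V71: ✗
sku=V32: ✗
sku=V24: ✓ → 363
sku=V99: ✗
sku=V44: ✗
sku=V29: ✗
auto_sum = 6 + 233 + 347 + 224 + 194 + 363 = 1367
—
[auto_sum2: category = 'auto' AND supplier IN ('Umbra', 'Globex')]
sku=V54: ✗
sku=V27: ✗
sku=V72: ✗
sku=V33: ✗
sku=V26: ✗
sku=V15: ✗
sku=V71: ✗
sku=V32: ✗
sku=V24: ✓ → 363
sku=V99: ✗
sku=V44: ✗
sku=V29: ✗
auto_sum2 = 363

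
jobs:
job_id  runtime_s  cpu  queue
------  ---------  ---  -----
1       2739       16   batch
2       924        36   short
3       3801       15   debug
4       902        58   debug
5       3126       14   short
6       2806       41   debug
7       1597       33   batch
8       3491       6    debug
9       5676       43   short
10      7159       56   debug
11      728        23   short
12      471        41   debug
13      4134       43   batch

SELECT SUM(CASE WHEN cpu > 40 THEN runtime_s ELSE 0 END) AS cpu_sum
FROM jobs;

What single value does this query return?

job_id=1: ✗
job_id=2: ✗
job_id=3: ✗
job_id=4: ✓ → 902
job_id=5: ✗
job_id=6: ✓ → 2806
job_id=7: ✗
job_id=8: ✗
job_id=9: ✓ → 5676
job_id=10: ✓ → 7159
job_id=11: ✗
job_id=12: ✓ → 471
job_id=13: ✓ → 4134
cpu_sum = 902 + 2806 + 5676 + 7159 + 471 + 4134 = 21148

21148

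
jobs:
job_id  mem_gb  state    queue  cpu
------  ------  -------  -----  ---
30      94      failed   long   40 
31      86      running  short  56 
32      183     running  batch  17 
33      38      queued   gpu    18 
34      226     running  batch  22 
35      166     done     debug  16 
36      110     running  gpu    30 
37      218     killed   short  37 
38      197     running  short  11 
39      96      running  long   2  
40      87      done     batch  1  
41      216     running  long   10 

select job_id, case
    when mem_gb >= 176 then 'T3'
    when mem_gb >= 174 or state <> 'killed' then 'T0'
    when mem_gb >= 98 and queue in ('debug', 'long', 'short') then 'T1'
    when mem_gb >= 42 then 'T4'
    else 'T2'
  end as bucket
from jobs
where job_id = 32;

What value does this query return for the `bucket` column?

T3

job_id = 32: mem_gb=183, state=running, queue=batch, cpu=17.
mem_gb >= 176 → true → T3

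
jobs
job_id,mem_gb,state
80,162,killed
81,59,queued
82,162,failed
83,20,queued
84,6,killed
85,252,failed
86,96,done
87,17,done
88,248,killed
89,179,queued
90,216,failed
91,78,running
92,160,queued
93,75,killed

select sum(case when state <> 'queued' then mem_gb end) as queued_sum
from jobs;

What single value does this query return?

1312

job_id=80: ✓ → 162
job_id=81: ✗
job_id=82: ✓ → 162
job_id=83: ✗
job_id=84: ✓ → 6
job_id=85: ✓ → 252
job_id=86: ✓ → 96
job_id=87: ✓ → 17
job_id=88: ✓ → 248
job_id=89: ✗
job_id=90: ✓ → 216
job_id=91: ✓ → 78
job_id=92: ✗
job_id=93: ✓ → 75
queued_sum = 162 + 162 + 6 + 252 + 96 + 17 + 248 + 216 + 78 + 75 = 1312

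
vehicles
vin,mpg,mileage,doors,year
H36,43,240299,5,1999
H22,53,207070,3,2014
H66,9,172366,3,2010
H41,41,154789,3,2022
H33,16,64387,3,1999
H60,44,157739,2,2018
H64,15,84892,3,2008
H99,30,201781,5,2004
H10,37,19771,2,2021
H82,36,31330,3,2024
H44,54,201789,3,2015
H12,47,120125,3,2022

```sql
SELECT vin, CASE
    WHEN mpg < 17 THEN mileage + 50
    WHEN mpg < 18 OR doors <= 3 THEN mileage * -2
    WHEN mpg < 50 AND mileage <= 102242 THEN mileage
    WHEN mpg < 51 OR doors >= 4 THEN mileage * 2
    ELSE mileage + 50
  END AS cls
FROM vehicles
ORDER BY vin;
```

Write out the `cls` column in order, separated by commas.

-39542, -240250, -414140, 64437, 480598, -309578, -403578, -315478, 84942, 172416, -62660, 403562

vin=H10: mpg < 18 OR doors <= 3 → -39542
vin=H12: mpg < 18 OR doors <= 3 → -240250
vin=H22: mpg < 18 OR doors <= 3 → -414140
vin=H33: mpg < 17 → 64437
vin=H36: mpg < 51 OR doors >= 4 → 480598
vin=H41: mpg < 18 OR doors <= 3 → -309578
vin=H44: mpg < 18 OR doors <= 3 → -403578
vin=H60: mpg < 18 OR doors <= 3 → -315478
vin=H64: mpg < 17 → 84942
vin=H66: mpg < 17 → 172416
vin=H82: mpg < 18 OR doors <= 3 → -62660
vin=H99: mpg < 51 OR doors >= 4 → 403562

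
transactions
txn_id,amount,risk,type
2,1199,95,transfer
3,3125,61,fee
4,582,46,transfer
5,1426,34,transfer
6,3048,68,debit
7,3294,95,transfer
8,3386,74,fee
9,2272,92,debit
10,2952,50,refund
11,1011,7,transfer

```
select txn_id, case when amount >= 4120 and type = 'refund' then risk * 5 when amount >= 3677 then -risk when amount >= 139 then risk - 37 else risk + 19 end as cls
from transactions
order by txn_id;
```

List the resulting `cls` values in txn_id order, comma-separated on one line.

txn_id=2: amount >= 139 → 58
txn_id=3: amount >= 139 → 24
txn_id=4: amount >= 139 → 9
txn_id=5: amount >= 139 → -3
txn_id=6: amount >= 139 → 31
txn_id=7: amount >= 139 → 58
txn_id=8: amount >= 139 → 37
txn_id=9: amount >= 139 → 55
txn_id=10: amount >= 139 → 13
txn_id=11: amount >= 139 → -30

58, 24, 9, -3, 31, 58, 37, 55, 13, -30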